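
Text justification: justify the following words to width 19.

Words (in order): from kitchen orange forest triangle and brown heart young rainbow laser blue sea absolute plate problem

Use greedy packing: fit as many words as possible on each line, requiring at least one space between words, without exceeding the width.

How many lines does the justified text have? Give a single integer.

Answer: 6

Derivation:
Line 1: ['from', 'kitchen', 'orange'] (min_width=19, slack=0)
Line 2: ['forest', 'triangle', 'and'] (min_width=19, slack=0)
Line 3: ['brown', 'heart', 'young'] (min_width=17, slack=2)
Line 4: ['rainbow', 'laser', 'blue'] (min_width=18, slack=1)
Line 5: ['sea', 'absolute', 'plate'] (min_width=18, slack=1)
Line 6: ['problem'] (min_width=7, slack=12)
Total lines: 6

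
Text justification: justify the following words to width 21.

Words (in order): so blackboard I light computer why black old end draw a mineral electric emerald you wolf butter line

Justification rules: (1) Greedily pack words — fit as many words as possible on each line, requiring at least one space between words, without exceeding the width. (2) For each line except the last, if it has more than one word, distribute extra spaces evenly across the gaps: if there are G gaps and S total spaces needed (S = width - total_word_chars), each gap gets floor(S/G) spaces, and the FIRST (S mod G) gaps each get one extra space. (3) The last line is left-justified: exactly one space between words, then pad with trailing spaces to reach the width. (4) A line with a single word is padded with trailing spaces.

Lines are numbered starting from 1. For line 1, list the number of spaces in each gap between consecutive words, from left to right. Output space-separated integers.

Answer: 1 1 1

Derivation:
Line 1: ['so', 'blackboard', 'I', 'light'] (min_width=21, slack=0)
Line 2: ['computer', 'why', 'black'] (min_width=18, slack=3)
Line 3: ['old', 'end', 'draw', 'a'] (min_width=14, slack=7)
Line 4: ['mineral', 'electric'] (min_width=16, slack=5)
Line 5: ['emerald', 'you', 'wolf'] (min_width=16, slack=5)
Line 6: ['butter', 'line'] (min_width=11, slack=10)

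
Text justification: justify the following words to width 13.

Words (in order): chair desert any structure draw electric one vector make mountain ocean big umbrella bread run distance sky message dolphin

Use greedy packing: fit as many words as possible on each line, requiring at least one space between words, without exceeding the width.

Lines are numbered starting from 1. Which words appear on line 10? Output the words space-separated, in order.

Line 1: ['chair', 'desert'] (min_width=12, slack=1)
Line 2: ['any', 'structure'] (min_width=13, slack=0)
Line 3: ['draw', 'electric'] (min_width=13, slack=0)
Line 4: ['one', 'vector'] (min_width=10, slack=3)
Line 5: ['make', 'mountain'] (min_width=13, slack=0)
Line 6: ['ocean', 'big'] (min_width=9, slack=4)
Line 7: ['umbrella'] (min_width=8, slack=5)
Line 8: ['bread', 'run'] (min_width=9, slack=4)
Line 9: ['distance', 'sky'] (min_width=12, slack=1)
Line 10: ['message'] (min_width=7, slack=6)
Line 11: ['dolphin'] (min_width=7, slack=6)

Answer: message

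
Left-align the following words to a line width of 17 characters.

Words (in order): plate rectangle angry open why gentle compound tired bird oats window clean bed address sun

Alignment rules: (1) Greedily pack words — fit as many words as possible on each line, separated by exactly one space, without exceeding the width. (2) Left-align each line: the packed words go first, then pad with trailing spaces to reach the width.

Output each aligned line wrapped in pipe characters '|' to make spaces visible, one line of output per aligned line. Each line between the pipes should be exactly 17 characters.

Answer: |plate rectangle  |
|angry open why   |
|gentle compound  |
|tired bird oats  |
|window clean bed |
|address sun      |

Derivation:
Line 1: ['plate', 'rectangle'] (min_width=15, slack=2)
Line 2: ['angry', 'open', 'why'] (min_width=14, slack=3)
Line 3: ['gentle', 'compound'] (min_width=15, slack=2)
Line 4: ['tired', 'bird', 'oats'] (min_width=15, slack=2)
Line 5: ['window', 'clean', 'bed'] (min_width=16, slack=1)
Line 6: ['address', 'sun'] (min_width=11, slack=6)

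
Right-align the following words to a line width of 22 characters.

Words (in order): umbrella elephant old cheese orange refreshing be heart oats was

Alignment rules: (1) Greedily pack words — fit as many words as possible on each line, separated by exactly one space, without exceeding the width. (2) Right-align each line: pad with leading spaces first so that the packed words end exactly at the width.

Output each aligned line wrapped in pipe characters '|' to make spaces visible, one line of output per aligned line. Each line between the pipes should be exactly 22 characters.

Answer: | umbrella elephant old|
|         cheese orange|
|   refreshing be heart|
|              oats was|

Derivation:
Line 1: ['umbrella', 'elephant', 'old'] (min_width=21, slack=1)
Line 2: ['cheese', 'orange'] (min_width=13, slack=9)
Line 3: ['refreshing', 'be', 'heart'] (min_width=19, slack=3)
Line 4: ['oats', 'was'] (min_width=8, slack=14)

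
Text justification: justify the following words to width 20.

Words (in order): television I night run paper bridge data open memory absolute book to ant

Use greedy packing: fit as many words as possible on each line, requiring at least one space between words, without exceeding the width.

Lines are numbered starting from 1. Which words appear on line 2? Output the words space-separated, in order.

Line 1: ['television', 'I', 'night'] (min_width=18, slack=2)
Line 2: ['run', 'paper', 'bridge'] (min_width=16, slack=4)
Line 3: ['data', 'open', 'memory'] (min_width=16, slack=4)
Line 4: ['absolute', 'book', 'to', 'ant'] (min_width=20, slack=0)

Answer: run paper bridge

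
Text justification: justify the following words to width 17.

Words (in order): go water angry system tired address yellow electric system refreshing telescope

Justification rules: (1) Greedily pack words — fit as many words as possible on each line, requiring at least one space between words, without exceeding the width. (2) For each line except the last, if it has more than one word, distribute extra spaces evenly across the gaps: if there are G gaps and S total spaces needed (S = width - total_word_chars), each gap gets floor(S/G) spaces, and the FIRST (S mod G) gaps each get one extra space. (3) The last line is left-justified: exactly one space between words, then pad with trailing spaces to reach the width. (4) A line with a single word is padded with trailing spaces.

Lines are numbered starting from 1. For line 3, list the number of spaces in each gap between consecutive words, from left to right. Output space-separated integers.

Line 1: ['go', 'water', 'angry'] (min_width=14, slack=3)
Line 2: ['system', 'tired'] (min_width=12, slack=5)
Line 3: ['address', 'yellow'] (min_width=14, slack=3)
Line 4: ['electric', 'system'] (min_width=15, slack=2)
Line 5: ['refreshing'] (min_width=10, slack=7)
Line 6: ['telescope'] (min_width=9, slack=8)

Answer: 4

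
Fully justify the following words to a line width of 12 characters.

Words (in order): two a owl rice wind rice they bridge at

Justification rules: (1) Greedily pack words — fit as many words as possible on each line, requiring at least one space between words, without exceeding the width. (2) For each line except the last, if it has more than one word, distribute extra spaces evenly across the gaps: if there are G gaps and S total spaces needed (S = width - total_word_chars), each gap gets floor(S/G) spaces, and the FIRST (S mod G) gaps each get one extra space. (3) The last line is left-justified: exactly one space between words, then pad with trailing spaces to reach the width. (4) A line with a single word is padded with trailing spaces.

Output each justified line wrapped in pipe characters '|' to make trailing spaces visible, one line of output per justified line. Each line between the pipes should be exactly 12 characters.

Line 1: ['two', 'a', 'owl'] (min_width=9, slack=3)
Line 2: ['rice', 'wind'] (min_width=9, slack=3)
Line 3: ['rice', 'they'] (min_width=9, slack=3)
Line 4: ['bridge', 'at'] (min_width=9, slack=3)

Answer: |two   a  owl|
|rice    wind|
|rice    they|
|bridge at   |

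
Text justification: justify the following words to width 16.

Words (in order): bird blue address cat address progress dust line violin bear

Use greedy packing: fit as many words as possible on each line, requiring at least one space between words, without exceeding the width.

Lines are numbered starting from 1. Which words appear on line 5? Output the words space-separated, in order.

Line 1: ['bird', 'blue'] (min_width=9, slack=7)
Line 2: ['address', 'cat'] (min_width=11, slack=5)
Line 3: ['address', 'progress'] (min_width=16, slack=0)
Line 4: ['dust', 'line', 'violin'] (min_width=16, slack=0)
Line 5: ['bear'] (min_width=4, slack=12)

Answer: bear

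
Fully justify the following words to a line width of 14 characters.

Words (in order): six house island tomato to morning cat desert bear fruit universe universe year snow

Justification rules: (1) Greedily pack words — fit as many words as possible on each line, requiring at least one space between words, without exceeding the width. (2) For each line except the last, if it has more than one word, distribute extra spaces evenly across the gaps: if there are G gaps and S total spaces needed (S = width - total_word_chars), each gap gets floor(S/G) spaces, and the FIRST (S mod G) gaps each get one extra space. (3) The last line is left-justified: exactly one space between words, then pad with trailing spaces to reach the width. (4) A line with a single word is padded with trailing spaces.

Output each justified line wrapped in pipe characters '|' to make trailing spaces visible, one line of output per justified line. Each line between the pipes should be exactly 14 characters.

Line 1: ['six', 'house'] (min_width=9, slack=5)
Line 2: ['island', 'tomato'] (min_width=13, slack=1)
Line 3: ['to', 'morning', 'cat'] (min_width=14, slack=0)
Line 4: ['desert', 'bear'] (min_width=11, slack=3)
Line 5: ['fruit', 'universe'] (min_width=14, slack=0)
Line 6: ['universe', 'year'] (min_width=13, slack=1)
Line 7: ['snow'] (min_width=4, slack=10)

Answer: |six      house|
|island  tomato|
|to morning cat|
|desert    bear|
|fruit universe|
|universe  year|
|snow          |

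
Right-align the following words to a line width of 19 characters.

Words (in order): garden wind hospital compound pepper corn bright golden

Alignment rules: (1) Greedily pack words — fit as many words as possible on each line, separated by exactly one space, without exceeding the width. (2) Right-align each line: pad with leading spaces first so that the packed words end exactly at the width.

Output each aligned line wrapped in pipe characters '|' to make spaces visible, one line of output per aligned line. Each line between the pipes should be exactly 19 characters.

Line 1: ['garden', 'wind'] (min_width=11, slack=8)
Line 2: ['hospital', 'compound'] (min_width=17, slack=2)
Line 3: ['pepper', 'corn', 'bright'] (min_width=18, slack=1)
Line 4: ['golden'] (min_width=6, slack=13)

Answer: |        garden wind|
|  hospital compound|
| pepper corn bright|
|             golden|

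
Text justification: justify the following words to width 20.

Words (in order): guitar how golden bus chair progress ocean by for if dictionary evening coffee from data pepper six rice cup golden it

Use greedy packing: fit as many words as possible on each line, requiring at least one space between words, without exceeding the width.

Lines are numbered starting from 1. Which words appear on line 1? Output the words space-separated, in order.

Line 1: ['guitar', 'how', 'golden'] (min_width=17, slack=3)
Line 2: ['bus', 'chair', 'progress'] (min_width=18, slack=2)
Line 3: ['ocean', 'by', 'for', 'if'] (min_width=15, slack=5)
Line 4: ['dictionary', 'evening'] (min_width=18, slack=2)
Line 5: ['coffee', 'from', 'data'] (min_width=16, slack=4)
Line 6: ['pepper', 'six', 'rice', 'cup'] (min_width=19, slack=1)
Line 7: ['golden', 'it'] (min_width=9, slack=11)

Answer: guitar how golden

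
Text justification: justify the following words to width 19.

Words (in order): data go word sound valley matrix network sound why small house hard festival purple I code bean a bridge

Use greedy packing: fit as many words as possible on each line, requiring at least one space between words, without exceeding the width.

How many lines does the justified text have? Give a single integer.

Answer: 6

Derivation:
Line 1: ['data', 'go', 'word', 'sound'] (min_width=18, slack=1)
Line 2: ['valley', 'matrix'] (min_width=13, slack=6)
Line 3: ['network', 'sound', 'why'] (min_width=17, slack=2)
Line 4: ['small', 'house', 'hard'] (min_width=16, slack=3)
Line 5: ['festival', 'purple', 'I'] (min_width=17, slack=2)
Line 6: ['code', 'bean', 'a', 'bridge'] (min_width=18, slack=1)
Total lines: 6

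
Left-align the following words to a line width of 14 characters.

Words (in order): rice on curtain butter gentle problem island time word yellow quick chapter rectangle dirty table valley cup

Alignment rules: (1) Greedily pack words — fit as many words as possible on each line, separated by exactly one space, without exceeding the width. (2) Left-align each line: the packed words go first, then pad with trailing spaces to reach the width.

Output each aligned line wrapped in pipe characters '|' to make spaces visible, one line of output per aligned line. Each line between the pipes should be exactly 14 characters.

Answer: |rice on       |
|curtain butter|
|gentle problem|
|island time   |
|word yellow   |
|quick chapter |
|rectangle     |
|dirty table   |
|valley cup    |

Derivation:
Line 1: ['rice', 'on'] (min_width=7, slack=7)
Line 2: ['curtain', 'butter'] (min_width=14, slack=0)
Line 3: ['gentle', 'problem'] (min_width=14, slack=0)
Line 4: ['island', 'time'] (min_width=11, slack=3)
Line 5: ['word', 'yellow'] (min_width=11, slack=3)
Line 6: ['quick', 'chapter'] (min_width=13, slack=1)
Line 7: ['rectangle'] (min_width=9, slack=5)
Line 8: ['dirty', 'table'] (min_width=11, slack=3)
Line 9: ['valley', 'cup'] (min_width=10, slack=4)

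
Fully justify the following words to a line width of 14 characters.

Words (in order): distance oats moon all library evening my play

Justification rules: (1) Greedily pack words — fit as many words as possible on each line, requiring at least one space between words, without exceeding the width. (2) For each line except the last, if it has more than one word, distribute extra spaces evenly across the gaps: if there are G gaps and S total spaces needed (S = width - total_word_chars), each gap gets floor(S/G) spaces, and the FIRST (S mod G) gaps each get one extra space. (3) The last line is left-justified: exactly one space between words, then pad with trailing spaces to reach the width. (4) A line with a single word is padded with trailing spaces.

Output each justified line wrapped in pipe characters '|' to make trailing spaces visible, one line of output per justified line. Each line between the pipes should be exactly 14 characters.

Line 1: ['distance', 'oats'] (min_width=13, slack=1)
Line 2: ['moon', 'all'] (min_width=8, slack=6)
Line 3: ['library'] (min_width=7, slack=7)
Line 4: ['evening', 'my'] (min_width=10, slack=4)
Line 5: ['play'] (min_width=4, slack=10)

Answer: |distance  oats|
|moon       all|
|library       |
|evening     my|
|play          |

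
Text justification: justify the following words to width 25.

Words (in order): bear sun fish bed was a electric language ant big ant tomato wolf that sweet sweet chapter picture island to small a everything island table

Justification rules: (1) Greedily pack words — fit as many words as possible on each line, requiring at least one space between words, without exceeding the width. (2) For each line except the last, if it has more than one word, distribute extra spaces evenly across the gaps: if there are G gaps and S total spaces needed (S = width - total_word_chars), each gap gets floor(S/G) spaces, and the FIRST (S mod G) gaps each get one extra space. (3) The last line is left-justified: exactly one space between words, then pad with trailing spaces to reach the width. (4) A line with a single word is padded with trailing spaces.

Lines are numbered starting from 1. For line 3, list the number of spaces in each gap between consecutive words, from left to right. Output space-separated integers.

Answer: 3 3 2

Derivation:
Line 1: ['bear', 'sun', 'fish', 'bed', 'was', 'a'] (min_width=23, slack=2)
Line 2: ['electric', 'language', 'ant', 'big'] (min_width=25, slack=0)
Line 3: ['ant', 'tomato', 'wolf', 'that'] (min_width=20, slack=5)
Line 4: ['sweet', 'sweet', 'chapter'] (min_width=19, slack=6)
Line 5: ['picture', 'island', 'to', 'small', 'a'] (min_width=25, slack=0)
Line 6: ['everything', 'island', 'table'] (min_width=23, slack=2)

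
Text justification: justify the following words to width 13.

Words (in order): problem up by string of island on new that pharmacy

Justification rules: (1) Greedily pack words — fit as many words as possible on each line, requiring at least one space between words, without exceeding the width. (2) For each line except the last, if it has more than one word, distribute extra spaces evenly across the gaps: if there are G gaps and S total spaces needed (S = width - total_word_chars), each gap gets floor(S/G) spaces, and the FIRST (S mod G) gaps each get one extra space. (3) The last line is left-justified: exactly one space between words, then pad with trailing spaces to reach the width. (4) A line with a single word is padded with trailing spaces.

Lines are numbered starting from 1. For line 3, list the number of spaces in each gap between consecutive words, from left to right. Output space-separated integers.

Line 1: ['problem', 'up', 'by'] (min_width=13, slack=0)
Line 2: ['string', 'of'] (min_width=9, slack=4)
Line 3: ['island', 'on', 'new'] (min_width=13, slack=0)
Line 4: ['that', 'pharmacy'] (min_width=13, slack=0)

Answer: 1 1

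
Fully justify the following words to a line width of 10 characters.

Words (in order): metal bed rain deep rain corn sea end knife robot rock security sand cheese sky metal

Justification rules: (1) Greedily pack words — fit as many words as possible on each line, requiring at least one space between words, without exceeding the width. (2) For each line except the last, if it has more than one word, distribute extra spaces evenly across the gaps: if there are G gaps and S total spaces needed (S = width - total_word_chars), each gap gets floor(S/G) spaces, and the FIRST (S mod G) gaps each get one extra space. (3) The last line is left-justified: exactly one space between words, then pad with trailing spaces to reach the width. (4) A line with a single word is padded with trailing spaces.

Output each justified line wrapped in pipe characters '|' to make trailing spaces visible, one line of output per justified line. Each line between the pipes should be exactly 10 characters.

Answer: |metal  bed|
|rain  deep|
|rain  corn|
|sea    end|
|knife     |
|robot rock|
|security  |
|sand      |
|cheese sky|
|metal     |

Derivation:
Line 1: ['metal', 'bed'] (min_width=9, slack=1)
Line 2: ['rain', 'deep'] (min_width=9, slack=1)
Line 3: ['rain', 'corn'] (min_width=9, slack=1)
Line 4: ['sea', 'end'] (min_width=7, slack=3)
Line 5: ['knife'] (min_width=5, slack=5)
Line 6: ['robot', 'rock'] (min_width=10, slack=0)
Line 7: ['security'] (min_width=8, slack=2)
Line 8: ['sand'] (min_width=4, slack=6)
Line 9: ['cheese', 'sky'] (min_width=10, slack=0)
Line 10: ['metal'] (min_width=5, slack=5)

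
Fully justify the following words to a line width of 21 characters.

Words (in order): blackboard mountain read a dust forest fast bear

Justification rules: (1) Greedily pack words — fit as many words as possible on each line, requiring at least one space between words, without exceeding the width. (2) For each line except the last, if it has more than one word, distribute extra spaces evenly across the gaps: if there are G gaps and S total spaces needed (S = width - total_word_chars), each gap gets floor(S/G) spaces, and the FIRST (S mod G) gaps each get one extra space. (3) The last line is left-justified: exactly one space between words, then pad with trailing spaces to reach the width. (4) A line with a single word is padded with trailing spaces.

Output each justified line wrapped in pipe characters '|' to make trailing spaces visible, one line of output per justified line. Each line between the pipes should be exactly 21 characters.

Line 1: ['blackboard', 'mountain'] (min_width=19, slack=2)
Line 2: ['read', 'a', 'dust', 'forest'] (min_width=18, slack=3)
Line 3: ['fast', 'bear'] (min_width=9, slack=12)

Answer: |blackboard   mountain|
|read  a  dust  forest|
|fast bear            |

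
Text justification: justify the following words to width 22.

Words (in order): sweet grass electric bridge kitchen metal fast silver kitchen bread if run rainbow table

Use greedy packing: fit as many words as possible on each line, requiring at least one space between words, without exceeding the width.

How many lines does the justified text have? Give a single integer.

Answer: 5

Derivation:
Line 1: ['sweet', 'grass', 'electric'] (min_width=20, slack=2)
Line 2: ['bridge', 'kitchen', 'metal'] (min_width=20, slack=2)
Line 3: ['fast', 'silver', 'kitchen'] (min_width=19, slack=3)
Line 4: ['bread', 'if', 'run', 'rainbow'] (min_width=20, slack=2)
Line 5: ['table'] (min_width=5, slack=17)
Total lines: 5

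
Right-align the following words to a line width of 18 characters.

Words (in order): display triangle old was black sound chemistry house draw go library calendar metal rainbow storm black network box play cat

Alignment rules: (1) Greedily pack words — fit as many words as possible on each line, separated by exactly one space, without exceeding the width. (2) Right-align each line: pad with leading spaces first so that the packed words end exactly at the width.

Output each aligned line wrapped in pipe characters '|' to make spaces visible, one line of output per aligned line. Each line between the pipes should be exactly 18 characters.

Answer: |  display triangle|
|     old was black|
|   sound chemistry|
|     house draw go|
|  library calendar|
|     metal rainbow|
|       storm black|
|  network box play|
|               cat|

Derivation:
Line 1: ['display', 'triangle'] (min_width=16, slack=2)
Line 2: ['old', 'was', 'black'] (min_width=13, slack=5)
Line 3: ['sound', 'chemistry'] (min_width=15, slack=3)
Line 4: ['house', 'draw', 'go'] (min_width=13, slack=5)
Line 5: ['library', 'calendar'] (min_width=16, slack=2)
Line 6: ['metal', 'rainbow'] (min_width=13, slack=5)
Line 7: ['storm', 'black'] (min_width=11, slack=7)
Line 8: ['network', 'box', 'play'] (min_width=16, slack=2)
Line 9: ['cat'] (min_width=3, slack=15)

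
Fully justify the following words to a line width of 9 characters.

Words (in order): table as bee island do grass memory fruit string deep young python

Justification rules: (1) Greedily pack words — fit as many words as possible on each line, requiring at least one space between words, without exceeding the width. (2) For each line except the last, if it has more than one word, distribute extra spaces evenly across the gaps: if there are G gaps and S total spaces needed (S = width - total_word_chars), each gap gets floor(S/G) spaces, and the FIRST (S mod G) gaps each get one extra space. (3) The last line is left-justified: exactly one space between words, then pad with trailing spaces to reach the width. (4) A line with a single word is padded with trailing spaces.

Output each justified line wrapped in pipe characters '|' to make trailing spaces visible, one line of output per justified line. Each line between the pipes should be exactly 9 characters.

Line 1: ['table', 'as'] (min_width=8, slack=1)
Line 2: ['bee'] (min_width=3, slack=6)
Line 3: ['island', 'do'] (min_width=9, slack=0)
Line 4: ['grass'] (min_width=5, slack=4)
Line 5: ['memory'] (min_width=6, slack=3)
Line 6: ['fruit'] (min_width=5, slack=4)
Line 7: ['string'] (min_width=6, slack=3)
Line 8: ['deep'] (min_width=4, slack=5)
Line 9: ['young'] (min_width=5, slack=4)
Line 10: ['python'] (min_width=6, slack=3)

Answer: |table  as|
|bee      |
|island do|
|grass    |
|memory   |
|fruit    |
|string   |
|deep     |
|young    |
|python   |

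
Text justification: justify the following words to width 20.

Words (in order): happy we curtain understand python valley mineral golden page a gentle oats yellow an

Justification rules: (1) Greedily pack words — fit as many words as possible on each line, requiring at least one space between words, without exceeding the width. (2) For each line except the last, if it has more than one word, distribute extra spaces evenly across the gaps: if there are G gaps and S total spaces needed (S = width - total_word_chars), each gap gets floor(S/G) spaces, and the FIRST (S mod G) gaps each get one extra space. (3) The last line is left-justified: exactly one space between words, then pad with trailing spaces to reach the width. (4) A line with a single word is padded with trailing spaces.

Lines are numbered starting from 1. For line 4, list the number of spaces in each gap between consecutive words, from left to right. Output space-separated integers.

Line 1: ['happy', 'we', 'curtain'] (min_width=16, slack=4)
Line 2: ['understand', 'python'] (min_width=17, slack=3)
Line 3: ['valley', 'mineral'] (min_width=14, slack=6)
Line 4: ['golden', 'page', 'a', 'gentle'] (min_width=20, slack=0)
Line 5: ['oats', 'yellow', 'an'] (min_width=14, slack=6)

Answer: 1 1 1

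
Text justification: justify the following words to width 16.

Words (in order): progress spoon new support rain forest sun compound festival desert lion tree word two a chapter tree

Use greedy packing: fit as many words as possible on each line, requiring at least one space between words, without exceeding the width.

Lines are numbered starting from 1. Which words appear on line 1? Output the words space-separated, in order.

Answer: progress spoon

Derivation:
Line 1: ['progress', 'spoon'] (min_width=14, slack=2)
Line 2: ['new', 'support', 'rain'] (min_width=16, slack=0)
Line 3: ['forest', 'sun'] (min_width=10, slack=6)
Line 4: ['compound'] (min_width=8, slack=8)
Line 5: ['festival', 'desert'] (min_width=15, slack=1)
Line 6: ['lion', 'tree', 'word'] (min_width=14, slack=2)
Line 7: ['two', 'a', 'chapter'] (min_width=13, slack=3)
Line 8: ['tree'] (min_width=4, slack=12)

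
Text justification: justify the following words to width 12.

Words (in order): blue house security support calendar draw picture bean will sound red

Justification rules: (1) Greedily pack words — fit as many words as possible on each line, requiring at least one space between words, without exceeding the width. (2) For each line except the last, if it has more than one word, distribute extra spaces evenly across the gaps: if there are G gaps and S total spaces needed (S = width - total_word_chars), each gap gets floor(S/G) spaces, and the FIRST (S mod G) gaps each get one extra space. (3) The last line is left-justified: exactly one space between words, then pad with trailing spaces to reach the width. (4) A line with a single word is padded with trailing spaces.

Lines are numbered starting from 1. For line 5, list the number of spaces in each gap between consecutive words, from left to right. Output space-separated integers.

Line 1: ['blue', 'house'] (min_width=10, slack=2)
Line 2: ['security'] (min_width=8, slack=4)
Line 3: ['support'] (min_width=7, slack=5)
Line 4: ['calendar'] (min_width=8, slack=4)
Line 5: ['draw', 'picture'] (min_width=12, slack=0)
Line 6: ['bean', 'will'] (min_width=9, slack=3)
Line 7: ['sound', 'red'] (min_width=9, slack=3)

Answer: 1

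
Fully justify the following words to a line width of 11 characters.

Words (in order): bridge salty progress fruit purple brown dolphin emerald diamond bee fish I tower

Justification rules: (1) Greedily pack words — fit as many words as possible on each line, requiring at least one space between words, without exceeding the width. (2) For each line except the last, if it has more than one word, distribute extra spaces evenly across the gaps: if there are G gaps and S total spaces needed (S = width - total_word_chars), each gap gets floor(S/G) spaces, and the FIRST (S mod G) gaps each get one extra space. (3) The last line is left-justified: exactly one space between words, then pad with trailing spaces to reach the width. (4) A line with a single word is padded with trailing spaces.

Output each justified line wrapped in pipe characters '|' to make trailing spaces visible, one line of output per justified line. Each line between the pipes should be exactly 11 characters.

Line 1: ['bridge'] (min_width=6, slack=5)
Line 2: ['salty'] (min_width=5, slack=6)
Line 3: ['progress'] (min_width=8, slack=3)
Line 4: ['fruit'] (min_width=5, slack=6)
Line 5: ['purple'] (min_width=6, slack=5)
Line 6: ['brown'] (min_width=5, slack=6)
Line 7: ['dolphin'] (min_width=7, slack=4)
Line 8: ['emerald'] (min_width=7, slack=4)
Line 9: ['diamond', 'bee'] (min_width=11, slack=0)
Line 10: ['fish', 'I'] (min_width=6, slack=5)
Line 11: ['tower'] (min_width=5, slack=6)

Answer: |bridge     |
|salty      |
|progress   |
|fruit      |
|purple     |
|brown      |
|dolphin    |
|emerald    |
|diamond bee|
|fish      I|
|tower      |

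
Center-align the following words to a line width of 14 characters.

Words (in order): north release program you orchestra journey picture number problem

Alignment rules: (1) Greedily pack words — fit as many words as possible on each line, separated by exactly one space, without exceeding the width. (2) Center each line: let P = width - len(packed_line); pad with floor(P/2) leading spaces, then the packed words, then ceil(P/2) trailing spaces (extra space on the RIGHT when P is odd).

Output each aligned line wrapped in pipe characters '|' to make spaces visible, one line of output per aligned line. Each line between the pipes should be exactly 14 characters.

Line 1: ['north', 'release'] (min_width=13, slack=1)
Line 2: ['program', 'you'] (min_width=11, slack=3)
Line 3: ['orchestra'] (min_width=9, slack=5)
Line 4: ['journey'] (min_width=7, slack=7)
Line 5: ['picture', 'number'] (min_width=14, slack=0)
Line 6: ['problem'] (min_width=7, slack=7)

Answer: |north release |
| program you  |
|  orchestra   |
|   journey    |
|picture number|
|   problem    |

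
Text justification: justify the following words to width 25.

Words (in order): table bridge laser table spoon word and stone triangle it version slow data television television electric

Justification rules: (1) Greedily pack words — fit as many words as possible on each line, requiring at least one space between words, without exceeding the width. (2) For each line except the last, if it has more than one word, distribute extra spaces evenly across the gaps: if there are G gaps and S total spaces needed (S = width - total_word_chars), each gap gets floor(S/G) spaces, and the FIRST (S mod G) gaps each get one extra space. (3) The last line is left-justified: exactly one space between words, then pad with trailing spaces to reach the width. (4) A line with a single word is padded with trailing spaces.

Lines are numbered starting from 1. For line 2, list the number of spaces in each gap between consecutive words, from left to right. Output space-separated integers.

Answer: 3 3 2

Derivation:
Line 1: ['table', 'bridge', 'laser', 'table'] (min_width=24, slack=1)
Line 2: ['spoon', 'word', 'and', 'stone'] (min_width=20, slack=5)
Line 3: ['triangle', 'it', 'version', 'slow'] (min_width=24, slack=1)
Line 4: ['data', 'television'] (min_width=15, slack=10)
Line 5: ['television', 'electric'] (min_width=19, slack=6)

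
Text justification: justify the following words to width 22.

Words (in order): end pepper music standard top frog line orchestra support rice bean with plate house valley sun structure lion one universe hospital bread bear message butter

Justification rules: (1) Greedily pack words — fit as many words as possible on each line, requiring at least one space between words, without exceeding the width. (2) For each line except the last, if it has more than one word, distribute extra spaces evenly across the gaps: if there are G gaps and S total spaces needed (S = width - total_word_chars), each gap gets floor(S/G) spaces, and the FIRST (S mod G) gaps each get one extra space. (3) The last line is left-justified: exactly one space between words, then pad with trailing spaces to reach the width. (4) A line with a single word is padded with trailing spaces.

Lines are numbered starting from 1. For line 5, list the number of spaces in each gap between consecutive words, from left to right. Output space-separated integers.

Line 1: ['end', 'pepper', 'music'] (min_width=16, slack=6)
Line 2: ['standard', 'top', 'frog', 'line'] (min_width=22, slack=0)
Line 3: ['orchestra', 'support', 'rice'] (min_width=22, slack=0)
Line 4: ['bean', 'with', 'plate', 'house'] (min_width=21, slack=1)
Line 5: ['valley', 'sun', 'structure'] (min_width=20, slack=2)
Line 6: ['lion', 'one', 'universe'] (min_width=17, slack=5)
Line 7: ['hospital', 'bread', 'bear'] (min_width=19, slack=3)
Line 8: ['message', 'butter'] (min_width=14, slack=8)

Answer: 2 2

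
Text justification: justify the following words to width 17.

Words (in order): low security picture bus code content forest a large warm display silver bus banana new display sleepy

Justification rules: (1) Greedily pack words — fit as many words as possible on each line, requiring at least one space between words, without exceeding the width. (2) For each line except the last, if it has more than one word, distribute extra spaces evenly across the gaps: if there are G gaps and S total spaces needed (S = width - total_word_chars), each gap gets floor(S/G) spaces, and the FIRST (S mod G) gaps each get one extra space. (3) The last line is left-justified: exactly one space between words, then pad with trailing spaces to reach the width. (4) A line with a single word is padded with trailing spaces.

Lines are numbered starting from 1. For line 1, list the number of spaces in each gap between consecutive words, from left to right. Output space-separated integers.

Line 1: ['low', 'security'] (min_width=12, slack=5)
Line 2: ['picture', 'bus', 'code'] (min_width=16, slack=1)
Line 3: ['content', 'forest', 'a'] (min_width=16, slack=1)
Line 4: ['large', 'warm'] (min_width=10, slack=7)
Line 5: ['display', 'silver'] (min_width=14, slack=3)
Line 6: ['bus', 'banana', 'new'] (min_width=14, slack=3)
Line 7: ['display', 'sleepy'] (min_width=14, slack=3)

Answer: 6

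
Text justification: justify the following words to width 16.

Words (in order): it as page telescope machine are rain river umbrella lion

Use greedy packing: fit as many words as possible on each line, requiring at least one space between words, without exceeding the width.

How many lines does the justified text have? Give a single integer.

Line 1: ['it', 'as', 'page'] (min_width=10, slack=6)
Line 2: ['telescope'] (min_width=9, slack=7)
Line 3: ['machine', 'are', 'rain'] (min_width=16, slack=0)
Line 4: ['river', 'umbrella'] (min_width=14, slack=2)
Line 5: ['lion'] (min_width=4, slack=12)
Total lines: 5

Answer: 5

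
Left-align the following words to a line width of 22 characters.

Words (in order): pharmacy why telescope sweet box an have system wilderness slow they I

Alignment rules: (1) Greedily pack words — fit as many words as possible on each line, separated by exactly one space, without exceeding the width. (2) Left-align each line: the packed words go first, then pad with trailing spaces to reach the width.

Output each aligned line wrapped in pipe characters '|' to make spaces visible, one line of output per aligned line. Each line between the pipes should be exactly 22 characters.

Line 1: ['pharmacy', 'why', 'telescope'] (min_width=22, slack=0)
Line 2: ['sweet', 'box', 'an', 'have'] (min_width=17, slack=5)
Line 3: ['system', 'wilderness', 'slow'] (min_width=22, slack=0)
Line 4: ['they', 'I'] (min_width=6, slack=16)

Answer: |pharmacy why telescope|
|sweet box an have     |
|system wilderness slow|
|they I                |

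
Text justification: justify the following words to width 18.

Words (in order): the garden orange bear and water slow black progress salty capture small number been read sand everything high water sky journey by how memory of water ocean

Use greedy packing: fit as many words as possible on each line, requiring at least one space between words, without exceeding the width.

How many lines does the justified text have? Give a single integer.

Answer: 11

Derivation:
Line 1: ['the', 'garden', 'orange'] (min_width=17, slack=1)
Line 2: ['bear', 'and', 'water'] (min_width=14, slack=4)
Line 3: ['slow', 'black'] (min_width=10, slack=8)
Line 4: ['progress', 'salty'] (min_width=14, slack=4)
Line 5: ['capture', 'small'] (min_width=13, slack=5)
Line 6: ['number', 'been', 'read'] (min_width=16, slack=2)
Line 7: ['sand', 'everything'] (min_width=15, slack=3)
Line 8: ['high', 'water', 'sky'] (min_width=14, slack=4)
Line 9: ['journey', 'by', 'how'] (min_width=14, slack=4)
Line 10: ['memory', 'of', 'water'] (min_width=15, slack=3)
Line 11: ['ocean'] (min_width=5, slack=13)
Total lines: 11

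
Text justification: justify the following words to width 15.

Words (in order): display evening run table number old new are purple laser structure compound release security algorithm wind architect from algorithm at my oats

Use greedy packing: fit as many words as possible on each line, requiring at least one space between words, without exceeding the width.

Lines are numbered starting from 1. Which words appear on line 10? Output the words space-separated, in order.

Answer: architect from

Derivation:
Line 1: ['display', 'evening'] (min_width=15, slack=0)
Line 2: ['run', 'table'] (min_width=9, slack=6)
Line 3: ['number', 'old', 'new'] (min_width=14, slack=1)
Line 4: ['are', 'purple'] (min_width=10, slack=5)
Line 5: ['laser', 'structure'] (min_width=15, slack=0)
Line 6: ['compound'] (min_width=8, slack=7)
Line 7: ['release'] (min_width=7, slack=8)
Line 8: ['security'] (min_width=8, slack=7)
Line 9: ['algorithm', 'wind'] (min_width=14, slack=1)
Line 10: ['architect', 'from'] (min_width=14, slack=1)
Line 11: ['algorithm', 'at', 'my'] (min_width=15, slack=0)
Line 12: ['oats'] (min_width=4, slack=11)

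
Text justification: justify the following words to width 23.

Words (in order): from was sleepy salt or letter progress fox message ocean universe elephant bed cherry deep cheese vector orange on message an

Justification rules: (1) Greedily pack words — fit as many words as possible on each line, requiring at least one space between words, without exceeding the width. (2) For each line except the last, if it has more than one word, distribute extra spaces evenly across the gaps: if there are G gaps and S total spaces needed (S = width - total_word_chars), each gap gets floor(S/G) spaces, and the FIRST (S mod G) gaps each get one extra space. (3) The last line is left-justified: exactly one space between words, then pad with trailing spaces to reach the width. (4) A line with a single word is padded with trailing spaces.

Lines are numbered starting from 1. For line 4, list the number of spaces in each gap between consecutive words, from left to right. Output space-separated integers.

Answer: 3 3

Derivation:
Line 1: ['from', 'was', 'sleepy', 'salt', 'or'] (min_width=23, slack=0)
Line 2: ['letter', 'progress', 'fox'] (min_width=19, slack=4)
Line 3: ['message', 'ocean', 'universe'] (min_width=22, slack=1)
Line 4: ['elephant', 'bed', 'cherry'] (min_width=19, slack=4)
Line 5: ['deep', 'cheese', 'vector'] (min_width=18, slack=5)
Line 6: ['orange', 'on', 'message', 'an'] (min_width=20, slack=3)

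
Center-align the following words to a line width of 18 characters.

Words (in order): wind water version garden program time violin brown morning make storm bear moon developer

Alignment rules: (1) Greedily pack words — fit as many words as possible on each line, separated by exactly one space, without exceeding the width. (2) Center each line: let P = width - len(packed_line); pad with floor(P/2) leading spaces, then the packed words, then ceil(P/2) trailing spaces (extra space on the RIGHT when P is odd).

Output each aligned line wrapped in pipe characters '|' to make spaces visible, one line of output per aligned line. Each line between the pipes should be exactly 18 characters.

Answer: |wind water version|
|  garden program  |
|time violin brown |
|morning make storm|
|    bear moon     |
|    developer     |

Derivation:
Line 1: ['wind', 'water', 'version'] (min_width=18, slack=0)
Line 2: ['garden', 'program'] (min_width=14, slack=4)
Line 3: ['time', 'violin', 'brown'] (min_width=17, slack=1)
Line 4: ['morning', 'make', 'storm'] (min_width=18, slack=0)
Line 5: ['bear', 'moon'] (min_width=9, slack=9)
Line 6: ['developer'] (min_width=9, slack=9)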